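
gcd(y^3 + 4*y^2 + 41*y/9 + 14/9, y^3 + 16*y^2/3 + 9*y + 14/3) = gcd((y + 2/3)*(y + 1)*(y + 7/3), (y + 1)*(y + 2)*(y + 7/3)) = y^2 + 10*y/3 + 7/3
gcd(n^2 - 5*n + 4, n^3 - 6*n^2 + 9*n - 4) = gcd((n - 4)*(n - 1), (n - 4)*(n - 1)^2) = n^2 - 5*n + 4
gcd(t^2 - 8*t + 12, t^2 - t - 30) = t - 6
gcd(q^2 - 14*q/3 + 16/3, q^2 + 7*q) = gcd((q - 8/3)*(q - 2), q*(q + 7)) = 1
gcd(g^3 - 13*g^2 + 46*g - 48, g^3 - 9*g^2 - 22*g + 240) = g - 8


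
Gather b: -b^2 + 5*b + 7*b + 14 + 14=-b^2 + 12*b + 28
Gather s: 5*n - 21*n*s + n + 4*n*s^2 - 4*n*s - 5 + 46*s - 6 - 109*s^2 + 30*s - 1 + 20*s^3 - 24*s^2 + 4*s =6*n + 20*s^3 + s^2*(4*n - 133) + s*(80 - 25*n) - 12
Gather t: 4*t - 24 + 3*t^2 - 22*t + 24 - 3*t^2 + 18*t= 0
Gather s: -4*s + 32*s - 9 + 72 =28*s + 63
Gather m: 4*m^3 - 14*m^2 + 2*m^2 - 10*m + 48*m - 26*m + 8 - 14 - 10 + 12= 4*m^3 - 12*m^2 + 12*m - 4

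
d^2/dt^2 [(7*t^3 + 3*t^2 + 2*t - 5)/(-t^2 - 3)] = 2*(19*t^3 + 42*t^2 - 171*t - 42)/(t^6 + 9*t^4 + 27*t^2 + 27)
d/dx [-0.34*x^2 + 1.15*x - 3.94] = 1.15 - 0.68*x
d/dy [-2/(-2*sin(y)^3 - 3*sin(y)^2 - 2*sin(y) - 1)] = 4*(-3*sin(y) + 3*cos(y)^2 - 4)*cos(y)/((sin(y) + 1)^2*(sin(y) - cos(2*y) + 2)^2)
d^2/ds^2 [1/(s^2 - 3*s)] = 2*(-s*(s - 3) + (2*s - 3)^2)/(s^3*(s - 3)^3)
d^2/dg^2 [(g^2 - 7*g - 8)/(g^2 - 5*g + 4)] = 4*(-g^3 - 18*g^2 + 102*g - 146)/(g^6 - 15*g^5 + 87*g^4 - 245*g^3 + 348*g^2 - 240*g + 64)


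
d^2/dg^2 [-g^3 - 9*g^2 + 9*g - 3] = -6*g - 18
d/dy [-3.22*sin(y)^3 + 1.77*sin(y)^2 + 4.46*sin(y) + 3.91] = (-9.66*sin(y)^2 + 3.54*sin(y) + 4.46)*cos(y)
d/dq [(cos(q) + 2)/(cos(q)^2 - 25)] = (cos(q)^2 + 4*cos(q) + 25)*sin(q)/(cos(q)^2 - 25)^2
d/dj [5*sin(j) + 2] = 5*cos(j)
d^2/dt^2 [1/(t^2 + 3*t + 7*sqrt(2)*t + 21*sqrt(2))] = 2*(-t^2 - 7*sqrt(2)*t - 3*t + (2*t + 3 + 7*sqrt(2))^2 - 21*sqrt(2))/(t^2 + 3*t + 7*sqrt(2)*t + 21*sqrt(2))^3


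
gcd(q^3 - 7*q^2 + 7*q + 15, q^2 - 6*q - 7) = q + 1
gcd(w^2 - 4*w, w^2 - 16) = w - 4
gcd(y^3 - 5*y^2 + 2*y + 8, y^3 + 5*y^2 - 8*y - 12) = y^2 - y - 2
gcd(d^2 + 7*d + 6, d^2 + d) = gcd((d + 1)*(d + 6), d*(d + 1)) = d + 1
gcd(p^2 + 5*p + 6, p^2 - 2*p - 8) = p + 2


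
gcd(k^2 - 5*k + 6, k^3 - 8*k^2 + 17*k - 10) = k - 2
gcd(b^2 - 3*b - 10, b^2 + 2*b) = b + 2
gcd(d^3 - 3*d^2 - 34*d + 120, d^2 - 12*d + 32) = d - 4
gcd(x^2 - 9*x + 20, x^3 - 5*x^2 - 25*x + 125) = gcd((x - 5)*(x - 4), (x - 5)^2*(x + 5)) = x - 5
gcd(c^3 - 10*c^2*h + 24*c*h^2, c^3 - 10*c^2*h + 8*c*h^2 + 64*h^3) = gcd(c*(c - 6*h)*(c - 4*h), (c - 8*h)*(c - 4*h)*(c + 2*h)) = c - 4*h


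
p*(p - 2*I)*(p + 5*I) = p^3 + 3*I*p^2 + 10*p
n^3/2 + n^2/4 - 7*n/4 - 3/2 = (n/2 + 1/2)*(n - 2)*(n + 3/2)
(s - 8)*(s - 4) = s^2 - 12*s + 32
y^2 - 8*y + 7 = (y - 7)*(y - 1)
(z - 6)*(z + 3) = z^2 - 3*z - 18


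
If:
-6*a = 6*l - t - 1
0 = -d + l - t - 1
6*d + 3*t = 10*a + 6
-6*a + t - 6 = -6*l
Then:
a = -4/7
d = 43/84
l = 7/12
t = -13/14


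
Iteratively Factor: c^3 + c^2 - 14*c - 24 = (c + 2)*(c^2 - c - 12) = (c + 2)*(c + 3)*(c - 4)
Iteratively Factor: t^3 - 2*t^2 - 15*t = (t)*(t^2 - 2*t - 15) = t*(t - 5)*(t + 3)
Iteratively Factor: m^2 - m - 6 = (m - 3)*(m + 2)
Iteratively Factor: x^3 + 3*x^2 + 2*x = (x + 1)*(x^2 + 2*x) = x*(x + 1)*(x + 2)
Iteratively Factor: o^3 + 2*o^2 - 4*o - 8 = (o + 2)*(o^2 - 4) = (o + 2)^2*(o - 2)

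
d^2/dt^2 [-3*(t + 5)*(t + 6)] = -6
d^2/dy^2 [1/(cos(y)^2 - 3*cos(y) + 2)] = (-4*sin(y)^4 + 3*sin(y)^2 - 69*cos(y)/4 + 9*cos(3*y)/4 + 15)/((cos(y) - 2)^3*(cos(y) - 1)^3)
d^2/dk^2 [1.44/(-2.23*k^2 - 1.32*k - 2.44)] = (14.321952*k^2 + 8.477568*k - 1.44*(4.46*k + 1.32)*(8.92*k + 2.64) + 15.670656)/(2.23*k^2 + 1.32*k + 2.44)^3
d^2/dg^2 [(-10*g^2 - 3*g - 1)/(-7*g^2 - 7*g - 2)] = 2*(-343*g^3 - 273*g^2 + 21*g + 33)/(343*g^6 + 1029*g^5 + 1323*g^4 + 931*g^3 + 378*g^2 + 84*g + 8)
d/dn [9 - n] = -1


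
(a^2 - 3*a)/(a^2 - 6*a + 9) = a/(a - 3)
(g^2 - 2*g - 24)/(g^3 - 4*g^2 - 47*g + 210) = (g + 4)/(g^2 + 2*g - 35)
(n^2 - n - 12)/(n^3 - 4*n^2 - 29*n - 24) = (n - 4)/(n^2 - 7*n - 8)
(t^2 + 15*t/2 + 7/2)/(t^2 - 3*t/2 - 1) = (t + 7)/(t - 2)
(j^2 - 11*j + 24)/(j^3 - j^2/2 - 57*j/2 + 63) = 2*(j - 8)/(2*j^2 + 5*j - 42)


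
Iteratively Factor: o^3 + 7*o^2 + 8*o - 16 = (o - 1)*(o^2 + 8*o + 16) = (o - 1)*(o + 4)*(o + 4)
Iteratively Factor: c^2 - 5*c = (c)*(c - 5)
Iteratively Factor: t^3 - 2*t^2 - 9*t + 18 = (t + 3)*(t^2 - 5*t + 6) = (t - 2)*(t + 3)*(t - 3)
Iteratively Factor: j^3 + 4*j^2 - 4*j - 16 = (j - 2)*(j^2 + 6*j + 8) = (j - 2)*(j + 2)*(j + 4)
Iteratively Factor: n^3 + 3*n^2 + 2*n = (n + 1)*(n^2 + 2*n) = (n + 1)*(n + 2)*(n)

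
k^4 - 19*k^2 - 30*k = k*(k - 5)*(k + 2)*(k + 3)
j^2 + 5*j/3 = j*(j + 5/3)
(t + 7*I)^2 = t^2 + 14*I*t - 49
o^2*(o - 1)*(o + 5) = o^4 + 4*o^3 - 5*o^2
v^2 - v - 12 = (v - 4)*(v + 3)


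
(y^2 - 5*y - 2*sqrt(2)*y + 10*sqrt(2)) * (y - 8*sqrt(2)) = y^3 - 10*sqrt(2)*y^2 - 5*y^2 + 32*y + 50*sqrt(2)*y - 160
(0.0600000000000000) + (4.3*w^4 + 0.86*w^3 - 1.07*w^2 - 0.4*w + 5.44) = 4.3*w^4 + 0.86*w^3 - 1.07*w^2 - 0.4*w + 5.5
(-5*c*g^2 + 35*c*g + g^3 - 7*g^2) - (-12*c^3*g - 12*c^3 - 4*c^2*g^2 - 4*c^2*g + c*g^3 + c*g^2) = 12*c^3*g + 12*c^3 + 4*c^2*g^2 + 4*c^2*g - c*g^3 - 6*c*g^2 + 35*c*g + g^3 - 7*g^2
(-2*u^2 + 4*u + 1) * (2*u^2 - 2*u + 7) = -4*u^4 + 12*u^3 - 20*u^2 + 26*u + 7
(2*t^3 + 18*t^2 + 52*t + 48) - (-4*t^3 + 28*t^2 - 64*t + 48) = 6*t^3 - 10*t^2 + 116*t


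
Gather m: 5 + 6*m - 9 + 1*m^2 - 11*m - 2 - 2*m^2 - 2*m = -m^2 - 7*m - 6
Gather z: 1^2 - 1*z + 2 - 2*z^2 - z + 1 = -2*z^2 - 2*z + 4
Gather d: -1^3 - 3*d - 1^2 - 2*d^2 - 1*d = -2*d^2 - 4*d - 2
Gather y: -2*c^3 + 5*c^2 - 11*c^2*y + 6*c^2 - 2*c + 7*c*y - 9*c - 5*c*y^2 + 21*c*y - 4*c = -2*c^3 + 11*c^2 - 5*c*y^2 - 15*c + y*(-11*c^2 + 28*c)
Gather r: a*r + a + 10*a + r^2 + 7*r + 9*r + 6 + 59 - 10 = 11*a + r^2 + r*(a + 16) + 55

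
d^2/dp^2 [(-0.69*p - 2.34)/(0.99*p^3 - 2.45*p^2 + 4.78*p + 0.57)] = (-4.057614*p^5 - 17.479638*p^4 + 89.057706*p^3 - 146.042784*p^2 + 166.563702*p - 109.706184)/(0.970299*p^9 - 7.203735*p^8 + 31.882059*p^7 - 82.593494*p^6 + 145.640388*p^5 - 141.487341*p^4 + 70.128685*p^3 + 36.682749*p^2 + 4.659066*p + 0.185193)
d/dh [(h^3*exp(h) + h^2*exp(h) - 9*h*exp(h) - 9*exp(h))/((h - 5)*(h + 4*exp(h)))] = ((h - 5)*(h + 4*exp(h))*(h^3 + 4*h^2 - 7*h - 18) - (h - 5)*(4*exp(h) + 1)*(h^3 + h^2 - 9*h - 9) + (h + 4*exp(h))*(-h^3 - h^2 + 9*h + 9))*exp(h)/((h - 5)^2*(h + 4*exp(h))^2)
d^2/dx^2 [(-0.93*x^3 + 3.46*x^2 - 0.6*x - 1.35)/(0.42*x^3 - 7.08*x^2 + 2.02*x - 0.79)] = (-4.44089209850063e-16*x^7 - 4.310208*x^6 + 4.09903199999985*x^5 - 13.4683919999998*x^4 + 122.949432*x^3 - 522.495108*x^2 + 129.808422*x + 6.488372)/(0.074088*x^9 - 3.746736*x^8 + 64.228248*x^7 - 391.353012*x^6 + 323.002152*x^5 - 209.48868*x^4 + 76.818358*x^3 - 22.926432*x^2 + 3.782046*x - 0.493039)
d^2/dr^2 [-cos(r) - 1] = cos(r)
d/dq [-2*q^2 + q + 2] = 1 - 4*q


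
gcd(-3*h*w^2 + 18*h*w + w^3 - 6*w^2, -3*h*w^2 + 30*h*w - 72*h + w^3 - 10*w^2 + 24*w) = -3*h*w + 18*h + w^2 - 6*w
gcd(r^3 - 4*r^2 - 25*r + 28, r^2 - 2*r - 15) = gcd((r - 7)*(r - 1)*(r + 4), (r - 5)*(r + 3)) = 1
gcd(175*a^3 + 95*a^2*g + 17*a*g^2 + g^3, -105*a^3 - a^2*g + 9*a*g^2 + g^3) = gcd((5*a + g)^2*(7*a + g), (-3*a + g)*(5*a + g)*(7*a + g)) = 35*a^2 + 12*a*g + g^2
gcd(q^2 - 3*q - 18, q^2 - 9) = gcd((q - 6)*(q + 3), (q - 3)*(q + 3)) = q + 3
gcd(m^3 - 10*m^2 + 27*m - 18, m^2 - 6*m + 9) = m - 3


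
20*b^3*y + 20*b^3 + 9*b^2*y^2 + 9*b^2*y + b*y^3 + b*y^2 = (4*b + y)*(5*b + y)*(b*y + b)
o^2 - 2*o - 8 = (o - 4)*(o + 2)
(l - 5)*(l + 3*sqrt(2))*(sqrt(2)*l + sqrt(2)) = sqrt(2)*l^3 - 4*sqrt(2)*l^2 + 6*l^2 - 24*l - 5*sqrt(2)*l - 30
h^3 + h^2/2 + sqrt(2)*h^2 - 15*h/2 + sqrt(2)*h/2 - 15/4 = (h + 1/2)*(h - 3*sqrt(2)/2)*(h + 5*sqrt(2)/2)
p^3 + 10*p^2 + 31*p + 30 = (p + 2)*(p + 3)*(p + 5)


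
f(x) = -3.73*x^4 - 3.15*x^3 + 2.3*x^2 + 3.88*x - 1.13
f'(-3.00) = 307.87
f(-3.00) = -209.15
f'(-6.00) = 2858.80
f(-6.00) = -4095.29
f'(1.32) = -40.83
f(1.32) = -10.57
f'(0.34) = 3.77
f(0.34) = 0.28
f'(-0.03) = 3.73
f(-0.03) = -1.24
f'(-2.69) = 213.54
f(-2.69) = -128.92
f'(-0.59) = 0.94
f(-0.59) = -2.42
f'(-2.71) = 218.96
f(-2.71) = -133.24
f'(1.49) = -59.60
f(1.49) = -19.05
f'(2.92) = -434.73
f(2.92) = -319.78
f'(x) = -14.92*x^3 - 9.45*x^2 + 4.6*x + 3.88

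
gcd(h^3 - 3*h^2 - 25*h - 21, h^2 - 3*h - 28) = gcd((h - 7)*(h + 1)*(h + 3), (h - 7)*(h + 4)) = h - 7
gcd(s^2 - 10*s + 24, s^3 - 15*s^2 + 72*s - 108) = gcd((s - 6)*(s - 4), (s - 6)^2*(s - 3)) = s - 6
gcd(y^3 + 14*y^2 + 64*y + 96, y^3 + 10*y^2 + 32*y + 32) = y^2 + 8*y + 16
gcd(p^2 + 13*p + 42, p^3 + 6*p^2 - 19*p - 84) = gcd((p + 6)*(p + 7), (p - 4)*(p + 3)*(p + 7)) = p + 7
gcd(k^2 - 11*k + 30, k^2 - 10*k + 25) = k - 5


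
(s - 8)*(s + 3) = s^2 - 5*s - 24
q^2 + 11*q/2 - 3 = (q - 1/2)*(q + 6)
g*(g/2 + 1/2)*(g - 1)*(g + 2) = g^4/2 + g^3 - g^2/2 - g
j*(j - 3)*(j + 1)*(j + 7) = j^4 + 5*j^3 - 17*j^2 - 21*j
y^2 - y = y*(y - 1)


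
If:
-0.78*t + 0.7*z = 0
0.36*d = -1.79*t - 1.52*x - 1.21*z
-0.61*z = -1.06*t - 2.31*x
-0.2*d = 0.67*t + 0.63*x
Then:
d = 0.00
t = 0.00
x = 0.00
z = 0.00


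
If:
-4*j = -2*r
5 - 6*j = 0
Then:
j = 5/6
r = 5/3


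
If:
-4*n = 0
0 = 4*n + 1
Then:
No Solution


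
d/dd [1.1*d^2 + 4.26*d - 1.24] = 2.2*d + 4.26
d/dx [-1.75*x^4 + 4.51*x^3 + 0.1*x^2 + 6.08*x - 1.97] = -7.0*x^3 + 13.53*x^2 + 0.2*x + 6.08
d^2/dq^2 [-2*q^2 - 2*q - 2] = -4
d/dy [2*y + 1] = 2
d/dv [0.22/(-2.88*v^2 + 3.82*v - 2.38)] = (1.2672*v - 0.8404)/(2.88*v^2 - 3.82*v + 2.38)^2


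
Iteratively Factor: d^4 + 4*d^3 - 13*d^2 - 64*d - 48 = (d + 1)*(d^3 + 3*d^2 - 16*d - 48) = (d - 4)*(d + 1)*(d^2 + 7*d + 12) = (d - 4)*(d + 1)*(d + 3)*(d + 4)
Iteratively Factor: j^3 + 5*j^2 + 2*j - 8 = (j + 2)*(j^2 + 3*j - 4) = (j + 2)*(j + 4)*(j - 1)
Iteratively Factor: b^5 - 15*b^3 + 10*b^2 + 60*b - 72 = (b - 2)*(b^4 + 2*b^3 - 11*b^2 - 12*b + 36) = (b - 2)*(b + 3)*(b^3 - b^2 - 8*b + 12) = (b - 2)^2*(b + 3)*(b^2 + b - 6) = (b - 2)^2*(b + 3)^2*(b - 2)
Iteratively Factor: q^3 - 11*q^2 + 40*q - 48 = (q - 4)*(q^2 - 7*q + 12) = (q - 4)*(q - 3)*(q - 4)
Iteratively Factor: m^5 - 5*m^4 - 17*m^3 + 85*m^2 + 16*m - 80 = (m + 4)*(m^4 - 9*m^3 + 19*m^2 + 9*m - 20) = (m - 1)*(m + 4)*(m^3 - 8*m^2 + 11*m + 20) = (m - 4)*(m - 1)*(m + 4)*(m^2 - 4*m - 5) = (m - 4)*(m - 1)*(m + 1)*(m + 4)*(m - 5)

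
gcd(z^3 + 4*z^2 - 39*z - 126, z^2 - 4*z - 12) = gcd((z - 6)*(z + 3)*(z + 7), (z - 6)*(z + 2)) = z - 6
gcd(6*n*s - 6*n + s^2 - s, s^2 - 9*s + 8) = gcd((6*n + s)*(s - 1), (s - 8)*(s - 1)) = s - 1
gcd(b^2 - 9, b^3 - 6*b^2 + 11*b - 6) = b - 3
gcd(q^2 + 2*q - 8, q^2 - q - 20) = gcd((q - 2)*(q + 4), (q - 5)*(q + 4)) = q + 4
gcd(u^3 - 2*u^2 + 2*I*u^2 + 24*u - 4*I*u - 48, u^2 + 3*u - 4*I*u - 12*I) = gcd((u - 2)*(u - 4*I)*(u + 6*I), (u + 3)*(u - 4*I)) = u - 4*I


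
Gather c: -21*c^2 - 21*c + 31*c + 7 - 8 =-21*c^2 + 10*c - 1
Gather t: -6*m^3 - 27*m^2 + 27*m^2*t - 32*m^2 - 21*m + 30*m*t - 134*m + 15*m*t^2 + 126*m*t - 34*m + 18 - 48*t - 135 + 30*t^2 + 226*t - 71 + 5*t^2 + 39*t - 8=-6*m^3 - 59*m^2 - 189*m + t^2*(15*m + 35) + t*(27*m^2 + 156*m + 217) - 196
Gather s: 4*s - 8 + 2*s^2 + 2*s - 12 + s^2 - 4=3*s^2 + 6*s - 24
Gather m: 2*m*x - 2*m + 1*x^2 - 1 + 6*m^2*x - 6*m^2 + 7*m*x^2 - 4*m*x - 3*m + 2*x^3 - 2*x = m^2*(6*x - 6) + m*(7*x^2 - 2*x - 5) + 2*x^3 + x^2 - 2*x - 1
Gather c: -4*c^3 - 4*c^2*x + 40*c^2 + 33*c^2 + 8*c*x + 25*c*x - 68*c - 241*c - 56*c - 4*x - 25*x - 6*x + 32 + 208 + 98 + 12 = -4*c^3 + c^2*(73 - 4*x) + c*(33*x - 365) - 35*x + 350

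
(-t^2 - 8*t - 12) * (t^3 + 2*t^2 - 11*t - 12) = -t^5 - 10*t^4 - 17*t^3 + 76*t^2 + 228*t + 144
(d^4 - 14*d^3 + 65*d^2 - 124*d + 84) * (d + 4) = d^5 - 10*d^4 + 9*d^3 + 136*d^2 - 412*d + 336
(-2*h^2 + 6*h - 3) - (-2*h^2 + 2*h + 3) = 4*h - 6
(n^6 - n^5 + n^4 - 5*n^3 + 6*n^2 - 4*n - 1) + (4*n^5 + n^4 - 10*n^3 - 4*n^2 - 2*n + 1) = n^6 + 3*n^5 + 2*n^4 - 15*n^3 + 2*n^2 - 6*n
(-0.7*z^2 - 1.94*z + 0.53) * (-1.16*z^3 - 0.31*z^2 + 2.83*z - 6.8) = 0.812*z^5 + 2.4674*z^4 - 1.9944*z^3 - 0.8945*z^2 + 14.6919*z - 3.604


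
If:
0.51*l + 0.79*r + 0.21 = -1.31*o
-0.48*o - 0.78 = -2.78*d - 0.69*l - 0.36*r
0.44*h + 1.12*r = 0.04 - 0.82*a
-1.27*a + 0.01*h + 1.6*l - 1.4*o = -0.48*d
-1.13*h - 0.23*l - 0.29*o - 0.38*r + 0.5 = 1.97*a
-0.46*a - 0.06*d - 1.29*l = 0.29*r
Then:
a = 0.14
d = 0.30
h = 0.28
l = -0.02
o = -0.05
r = -0.17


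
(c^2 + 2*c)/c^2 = (c + 2)/c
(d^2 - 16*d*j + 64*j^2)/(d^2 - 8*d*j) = (d - 8*j)/d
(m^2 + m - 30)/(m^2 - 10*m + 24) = (m^2 + m - 30)/(m^2 - 10*m + 24)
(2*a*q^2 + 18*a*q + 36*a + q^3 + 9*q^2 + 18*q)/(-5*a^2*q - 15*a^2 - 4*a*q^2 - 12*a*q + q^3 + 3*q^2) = (2*a*q + 12*a + q^2 + 6*q)/(-5*a^2 - 4*a*q + q^2)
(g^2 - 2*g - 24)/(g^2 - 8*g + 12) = (g + 4)/(g - 2)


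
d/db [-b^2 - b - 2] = -2*b - 1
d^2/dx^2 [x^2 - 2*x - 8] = 2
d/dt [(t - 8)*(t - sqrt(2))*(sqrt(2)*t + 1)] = 3*sqrt(2)*t^2 - 16*sqrt(2)*t - 2*t - sqrt(2) + 8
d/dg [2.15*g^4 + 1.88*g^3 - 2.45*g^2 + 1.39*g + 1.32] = 8.6*g^3 + 5.64*g^2 - 4.9*g + 1.39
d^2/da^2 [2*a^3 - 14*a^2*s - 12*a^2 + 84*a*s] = 12*a - 28*s - 24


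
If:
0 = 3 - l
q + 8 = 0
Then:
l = 3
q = -8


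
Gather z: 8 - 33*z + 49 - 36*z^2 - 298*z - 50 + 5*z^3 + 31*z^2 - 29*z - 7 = 5*z^3 - 5*z^2 - 360*z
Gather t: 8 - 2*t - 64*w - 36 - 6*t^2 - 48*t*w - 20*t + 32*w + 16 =-6*t^2 + t*(-48*w - 22) - 32*w - 12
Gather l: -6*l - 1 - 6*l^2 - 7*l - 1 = -6*l^2 - 13*l - 2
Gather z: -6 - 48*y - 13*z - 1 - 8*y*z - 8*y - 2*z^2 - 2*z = -56*y - 2*z^2 + z*(-8*y - 15) - 7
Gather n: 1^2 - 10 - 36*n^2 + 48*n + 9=-36*n^2 + 48*n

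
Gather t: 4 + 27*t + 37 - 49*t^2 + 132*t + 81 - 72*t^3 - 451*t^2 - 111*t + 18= -72*t^3 - 500*t^2 + 48*t + 140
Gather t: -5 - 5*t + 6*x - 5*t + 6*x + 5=-10*t + 12*x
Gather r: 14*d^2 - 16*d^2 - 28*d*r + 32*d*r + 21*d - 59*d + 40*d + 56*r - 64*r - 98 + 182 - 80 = -2*d^2 + 2*d + r*(4*d - 8) + 4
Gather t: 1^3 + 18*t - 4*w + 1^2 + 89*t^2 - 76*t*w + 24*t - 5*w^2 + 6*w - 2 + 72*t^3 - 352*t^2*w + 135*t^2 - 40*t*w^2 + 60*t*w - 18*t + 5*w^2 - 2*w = 72*t^3 + t^2*(224 - 352*w) + t*(-40*w^2 - 16*w + 24)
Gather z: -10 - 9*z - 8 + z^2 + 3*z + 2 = z^2 - 6*z - 16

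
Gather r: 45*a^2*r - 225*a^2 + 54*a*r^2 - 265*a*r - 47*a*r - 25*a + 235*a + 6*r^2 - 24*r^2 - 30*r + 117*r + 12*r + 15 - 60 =-225*a^2 + 210*a + r^2*(54*a - 18) + r*(45*a^2 - 312*a + 99) - 45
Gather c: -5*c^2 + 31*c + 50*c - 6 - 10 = -5*c^2 + 81*c - 16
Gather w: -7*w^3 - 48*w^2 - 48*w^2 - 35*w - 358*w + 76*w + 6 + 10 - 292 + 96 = -7*w^3 - 96*w^2 - 317*w - 180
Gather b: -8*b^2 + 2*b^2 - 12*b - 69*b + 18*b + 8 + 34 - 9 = -6*b^2 - 63*b + 33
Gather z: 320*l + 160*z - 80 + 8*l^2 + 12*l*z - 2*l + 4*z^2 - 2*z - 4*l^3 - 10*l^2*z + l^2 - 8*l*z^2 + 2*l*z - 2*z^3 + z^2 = -4*l^3 + 9*l^2 + 318*l - 2*z^3 + z^2*(5 - 8*l) + z*(-10*l^2 + 14*l + 158) - 80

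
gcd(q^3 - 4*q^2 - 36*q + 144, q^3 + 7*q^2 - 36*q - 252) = q^2 - 36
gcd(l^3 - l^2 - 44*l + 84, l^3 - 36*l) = l - 6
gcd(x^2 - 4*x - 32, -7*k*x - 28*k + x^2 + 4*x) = x + 4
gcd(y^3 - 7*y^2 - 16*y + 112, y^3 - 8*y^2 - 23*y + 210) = y - 7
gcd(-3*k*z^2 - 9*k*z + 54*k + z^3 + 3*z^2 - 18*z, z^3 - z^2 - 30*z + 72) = z^2 + 3*z - 18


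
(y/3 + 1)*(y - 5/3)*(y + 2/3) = y^3/3 + 2*y^2/3 - 37*y/27 - 10/9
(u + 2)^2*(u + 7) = u^3 + 11*u^2 + 32*u + 28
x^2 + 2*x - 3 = (x - 1)*(x + 3)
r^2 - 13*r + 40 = (r - 8)*(r - 5)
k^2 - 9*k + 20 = (k - 5)*(k - 4)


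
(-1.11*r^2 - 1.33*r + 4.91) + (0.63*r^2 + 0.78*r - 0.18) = -0.48*r^2 - 0.55*r + 4.73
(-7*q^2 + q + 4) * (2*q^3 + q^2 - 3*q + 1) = -14*q^5 - 5*q^4 + 30*q^3 - 6*q^2 - 11*q + 4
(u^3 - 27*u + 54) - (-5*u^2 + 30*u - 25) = u^3 + 5*u^2 - 57*u + 79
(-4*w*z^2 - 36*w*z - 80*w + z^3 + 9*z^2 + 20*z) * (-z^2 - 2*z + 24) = 4*w*z^4 + 44*w*z^3 + 56*w*z^2 - 704*w*z - 1920*w - z^5 - 11*z^4 - 14*z^3 + 176*z^2 + 480*z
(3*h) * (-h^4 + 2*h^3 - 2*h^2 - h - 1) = -3*h^5 + 6*h^4 - 6*h^3 - 3*h^2 - 3*h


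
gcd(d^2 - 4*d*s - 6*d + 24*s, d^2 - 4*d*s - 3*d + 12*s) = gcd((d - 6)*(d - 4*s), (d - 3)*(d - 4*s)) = -d + 4*s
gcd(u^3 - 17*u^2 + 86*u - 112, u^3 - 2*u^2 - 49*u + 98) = u^2 - 9*u + 14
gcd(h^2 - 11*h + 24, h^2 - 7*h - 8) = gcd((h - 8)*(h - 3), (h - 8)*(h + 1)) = h - 8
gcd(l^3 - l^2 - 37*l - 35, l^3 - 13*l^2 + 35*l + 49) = l^2 - 6*l - 7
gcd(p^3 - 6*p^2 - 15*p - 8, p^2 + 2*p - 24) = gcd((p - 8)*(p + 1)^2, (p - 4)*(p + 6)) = 1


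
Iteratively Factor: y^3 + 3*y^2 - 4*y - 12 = (y - 2)*(y^2 + 5*y + 6) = (y - 2)*(y + 3)*(y + 2)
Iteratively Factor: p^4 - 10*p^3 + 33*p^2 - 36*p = (p - 4)*(p^3 - 6*p^2 + 9*p) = (p - 4)*(p - 3)*(p^2 - 3*p) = p*(p - 4)*(p - 3)*(p - 3)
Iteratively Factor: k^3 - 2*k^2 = (k)*(k^2 - 2*k) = k^2*(k - 2)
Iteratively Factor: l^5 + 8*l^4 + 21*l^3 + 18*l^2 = (l)*(l^4 + 8*l^3 + 21*l^2 + 18*l) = l*(l + 3)*(l^3 + 5*l^2 + 6*l) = l*(l + 2)*(l + 3)*(l^2 + 3*l) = l^2*(l + 2)*(l + 3)*(l + 3)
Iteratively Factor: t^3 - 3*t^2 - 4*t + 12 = (t - 2)*(t^2 - t - 6) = (t - 3)*(t - 2)*(t + 2)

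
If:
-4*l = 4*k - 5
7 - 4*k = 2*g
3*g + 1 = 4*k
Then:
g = 6/5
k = 23/20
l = 1/10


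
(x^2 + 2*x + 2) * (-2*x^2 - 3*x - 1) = -2*x^4 - 7*x^3 - 11*x^2 - 8*x - 2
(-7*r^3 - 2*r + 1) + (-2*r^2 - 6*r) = -7*r^3 - 2*r^2 - 8*r + 1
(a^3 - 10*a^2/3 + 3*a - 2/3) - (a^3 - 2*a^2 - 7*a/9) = -4*a^2/3 + 34*a/9 - 2/3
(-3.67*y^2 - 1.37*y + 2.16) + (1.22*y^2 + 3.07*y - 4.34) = -2.45*y^2 + 1.7*y - 2.18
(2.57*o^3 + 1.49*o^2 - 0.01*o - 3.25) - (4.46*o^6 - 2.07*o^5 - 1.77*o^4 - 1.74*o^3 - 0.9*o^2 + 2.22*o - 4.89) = -4.46*o^6 + 2.07*o^5 + 1.77*o^4 + 4.31*o^3 + 2.39*o^2 - 2.23*o + 1.64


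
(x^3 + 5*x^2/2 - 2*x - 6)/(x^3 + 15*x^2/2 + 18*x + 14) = (2*x - 3)/(2*x + 7)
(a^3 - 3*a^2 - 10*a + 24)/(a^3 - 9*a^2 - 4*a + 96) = (a - 2)/(a - 8)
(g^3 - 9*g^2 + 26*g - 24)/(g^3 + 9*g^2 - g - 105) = (g^2 - 6*g + 8)/(g^2 + 12*g + 35)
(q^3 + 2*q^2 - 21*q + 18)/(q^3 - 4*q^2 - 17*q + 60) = (q^2 + 5*q - 6)/(q^2 - q - 20)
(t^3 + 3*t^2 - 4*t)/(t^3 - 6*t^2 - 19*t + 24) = t*(t + 4)/(t^2 - 5*t - 24)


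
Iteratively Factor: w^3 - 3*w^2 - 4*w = (w + 1)*(w^2 - 4*w) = w*(w + 1)*(w - 4)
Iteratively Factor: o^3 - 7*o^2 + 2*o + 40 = (o - 4)*(o^2 - 3*o - 10) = (o - 4)*(o + 2)*(o - 5)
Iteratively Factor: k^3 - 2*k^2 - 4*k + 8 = (k - 2)*(k^2 - 4) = (k - 2)*(k + 2)*(k - 2)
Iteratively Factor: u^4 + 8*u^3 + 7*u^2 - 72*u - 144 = (u - 3)*(u^3 + 11*u^2 + 40*u + 48) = (u - 3)*(u + 4)*(u^2 + 7*u + 12) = (u - 3)*(u + 3)*(u + 4)*(u + 4)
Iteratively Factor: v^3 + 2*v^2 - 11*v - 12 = (v + 1)*(v^2 + v - 12) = (v - 3)*(v + 1)*(v + 4)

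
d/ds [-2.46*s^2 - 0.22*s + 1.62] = -4.92*s - 0.22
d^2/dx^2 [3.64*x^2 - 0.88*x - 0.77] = 7.28000000000000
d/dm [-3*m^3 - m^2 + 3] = m*(-9*m - 2)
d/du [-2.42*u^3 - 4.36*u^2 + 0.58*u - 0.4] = -7.26*u^2 - 8.72*u + 0.58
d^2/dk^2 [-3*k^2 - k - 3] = -6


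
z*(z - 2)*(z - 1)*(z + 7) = z^4 + 4*z^3 - 19*z^2 + 14*z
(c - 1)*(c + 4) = c^2 + 3*c - 4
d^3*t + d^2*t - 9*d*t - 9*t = (d - 3)*(d + 3)*(d*t + t)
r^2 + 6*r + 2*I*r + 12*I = (r + 6)*(r + 2*I)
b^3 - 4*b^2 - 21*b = b*(b - 7)*(b + 3)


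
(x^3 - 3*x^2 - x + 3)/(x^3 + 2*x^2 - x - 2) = (x - 3)/(x + 2)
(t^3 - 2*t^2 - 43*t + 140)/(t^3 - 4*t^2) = 1 + 2/t - 35/t^2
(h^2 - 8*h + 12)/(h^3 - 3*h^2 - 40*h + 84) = (h - 6)/(h^2 - h - 42)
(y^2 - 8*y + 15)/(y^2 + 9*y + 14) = (y^2 - 8*y + 15)/(y^2 + 9*y + 14)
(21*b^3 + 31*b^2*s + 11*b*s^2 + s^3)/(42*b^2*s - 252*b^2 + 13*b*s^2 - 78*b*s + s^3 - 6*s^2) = (3*b^2 + 4*b*s + s^2)/(6*b*s - 36*b + s^2 - 6*s)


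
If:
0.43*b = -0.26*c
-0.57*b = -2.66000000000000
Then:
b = 4.67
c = -7.72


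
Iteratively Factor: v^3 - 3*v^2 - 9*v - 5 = (v + 1)*(v^2 - 4*v - 5) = (v - 5)*(v + 1)*(v + 1)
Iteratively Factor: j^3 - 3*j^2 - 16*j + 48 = (j - 4)*(j^2 + j - 12) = (j - 4)*(j - 3)*(j + 4)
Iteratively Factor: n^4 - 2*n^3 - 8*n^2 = (n)*(n^3 - 2*n^2 - 8*n) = n*(n + 2)*(n^2 - 4*n) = n^2*(n + 2)*(n - 4)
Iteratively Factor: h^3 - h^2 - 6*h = (h + 2)*(h^2 - 3*h) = h*(h + 2)*(h - 3)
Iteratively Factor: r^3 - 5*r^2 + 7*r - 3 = (r - 1)*(r^2 - 4*r + 3) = (r - 1)^2*(r - 3)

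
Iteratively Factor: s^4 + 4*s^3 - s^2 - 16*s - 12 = (s + 2)*(s^3 + 2*s^2 - 5*s - 6) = (s - 2)*(s + 2)*(s^2 + 4*s + 3) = (s - 2)*(s + 1)*(s + 2)*(s + 3)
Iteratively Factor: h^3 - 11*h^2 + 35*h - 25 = (h - 5)*(h^2 - 6*h + 5) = (h - 5)*(h - 1)*(h - 5)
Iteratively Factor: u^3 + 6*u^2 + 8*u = (u + 2)*(u^2 + 4*u) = u*(u + 2)*(u + 4)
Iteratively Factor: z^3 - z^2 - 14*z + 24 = (z + 4)*(z^2 - 5*z + 6) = (z - 2)*(z + 4)*(z - 3)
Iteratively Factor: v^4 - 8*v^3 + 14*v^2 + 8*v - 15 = (v - 5)*(v^3 - 3*v^2 - v + 3) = (v - 5)*(v - 3)*(v^2 - 1) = (v - 5)*(v - 3)*(v - 1)*(v + 1)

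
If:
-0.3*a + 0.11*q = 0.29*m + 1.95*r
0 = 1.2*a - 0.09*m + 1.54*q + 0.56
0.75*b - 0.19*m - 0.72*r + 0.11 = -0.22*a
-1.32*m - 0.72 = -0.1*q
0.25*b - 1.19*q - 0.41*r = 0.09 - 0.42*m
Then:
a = -0.07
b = -0.20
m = -0.57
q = -0.35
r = 0.08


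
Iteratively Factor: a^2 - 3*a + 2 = (a - 1)*(a - 2)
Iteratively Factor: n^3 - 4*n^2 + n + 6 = (n + 1)*(n^2 - 5*n + 6) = (n - 2)*(n + 1)*(n - 3)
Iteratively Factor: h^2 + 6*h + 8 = (h + 4)*(h + 2)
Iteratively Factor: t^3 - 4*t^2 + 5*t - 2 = (t - 1)*(t^2 - 3*t + 2) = (t - 1)^2*(t - 2)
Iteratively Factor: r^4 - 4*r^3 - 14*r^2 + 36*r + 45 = (r - 3)*(r^3 - r^2 - 17*r - 15) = (r - 3)*(r + 1)*(r^2 - 2*r - 15) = (r - 3)*(r + 1)*(r + 3)*(r - 5)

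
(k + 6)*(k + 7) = k^2 + 13*k + 42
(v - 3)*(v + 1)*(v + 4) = v^3 + 2*v^2 - 11*v - 12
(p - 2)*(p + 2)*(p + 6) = p^3 + 6*p^2 - 4*p - 24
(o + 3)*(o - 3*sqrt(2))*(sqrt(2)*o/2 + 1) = sqrt(2)*o^3/2 - 2*o^2 + 3*sqrt(2)*o^2/2 - 6*o - 3*sqrt(2)*o - 9*sqrt(2)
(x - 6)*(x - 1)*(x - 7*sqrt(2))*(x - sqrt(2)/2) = x^4 - 15*sqrt(2)*x^3/2 - 7*x^3 + 13*x^2 + 105*sqrt(2)*x^2/2 - 45*sqrt(2)*x - 49*x + 42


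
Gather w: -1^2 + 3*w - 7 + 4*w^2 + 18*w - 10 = 4*w^2 + 21*w - 18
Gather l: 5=5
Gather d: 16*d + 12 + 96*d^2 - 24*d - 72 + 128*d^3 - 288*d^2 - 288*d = 128*d^3 - 192*d^2 - 296*d - 60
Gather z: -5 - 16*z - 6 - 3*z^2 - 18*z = -3*z^2 - 34*z - 11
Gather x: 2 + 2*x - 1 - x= x + 1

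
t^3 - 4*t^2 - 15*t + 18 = (t - 6)*(t - 1)*(t + 3)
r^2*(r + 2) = r^3 + 2*r^2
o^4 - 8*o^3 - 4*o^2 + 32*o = o*(o - 8)*(o - 2)*(o + 2)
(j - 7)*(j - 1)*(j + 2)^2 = j^4 - 4*j^3 - 21*j^2 - 4*j + 28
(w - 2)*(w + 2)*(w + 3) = w^3 + 3*w^2 - 4*w - 12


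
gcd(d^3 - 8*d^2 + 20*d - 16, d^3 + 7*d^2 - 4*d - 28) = d - 2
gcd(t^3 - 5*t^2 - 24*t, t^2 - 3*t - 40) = t - 8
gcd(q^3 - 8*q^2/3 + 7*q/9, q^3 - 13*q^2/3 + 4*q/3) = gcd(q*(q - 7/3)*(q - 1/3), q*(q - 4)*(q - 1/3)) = q^2 - q/3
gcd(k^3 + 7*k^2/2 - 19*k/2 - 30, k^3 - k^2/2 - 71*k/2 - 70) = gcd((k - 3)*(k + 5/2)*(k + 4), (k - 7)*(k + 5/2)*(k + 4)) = k^2 + 13*k/2 + 10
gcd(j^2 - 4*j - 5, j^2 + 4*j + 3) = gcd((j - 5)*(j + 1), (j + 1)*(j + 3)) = j + 1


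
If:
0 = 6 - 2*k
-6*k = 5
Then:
No Solution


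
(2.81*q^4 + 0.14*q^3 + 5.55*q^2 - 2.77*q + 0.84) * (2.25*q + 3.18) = 6.3225*q^5 + 9.2508*q^4 + 12.9327*q^3 + 11.4165*q^2 - 6.9186*q + 2.6712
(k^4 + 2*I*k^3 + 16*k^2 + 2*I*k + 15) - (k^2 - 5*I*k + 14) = k^4 + 2*I*k^3 + 15*k^2 + 7*I*k + 1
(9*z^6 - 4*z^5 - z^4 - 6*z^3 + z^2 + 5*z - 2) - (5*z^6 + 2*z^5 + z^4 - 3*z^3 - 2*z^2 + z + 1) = 4*z^6 - 6*z^5 - 2*z^4 - 3*z^3 + 3*z^2 + 4*z - 3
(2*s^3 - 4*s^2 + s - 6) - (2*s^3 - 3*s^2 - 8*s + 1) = -s^2 + 9*s - 7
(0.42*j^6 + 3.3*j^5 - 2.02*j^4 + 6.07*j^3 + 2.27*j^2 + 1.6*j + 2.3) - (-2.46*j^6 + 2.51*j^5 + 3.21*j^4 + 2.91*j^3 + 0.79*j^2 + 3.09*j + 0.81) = 2.88*j^6 + 0.79*j^5 - 5.23*j^4 + 3.16*j^3 + 1.48*j^2 - 1.49*j + 1.49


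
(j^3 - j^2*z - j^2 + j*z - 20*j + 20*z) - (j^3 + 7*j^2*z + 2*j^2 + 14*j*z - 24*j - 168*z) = -8*j^2*z - 3*j^2 - 13*j*z + 4*j + 188*z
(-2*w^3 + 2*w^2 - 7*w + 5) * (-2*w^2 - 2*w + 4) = 4*w^5 + 2*w^3 + 12*w^2 - 38*w + 20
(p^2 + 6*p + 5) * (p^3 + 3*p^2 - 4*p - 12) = p^5 + 9*p^4 + 19*p^3 - 21*p^2 - 92*p - 60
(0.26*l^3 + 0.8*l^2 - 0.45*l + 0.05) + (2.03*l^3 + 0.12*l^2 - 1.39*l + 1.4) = 2.29*l^3 + 0.92*l^2 - 1.84*l + 1.45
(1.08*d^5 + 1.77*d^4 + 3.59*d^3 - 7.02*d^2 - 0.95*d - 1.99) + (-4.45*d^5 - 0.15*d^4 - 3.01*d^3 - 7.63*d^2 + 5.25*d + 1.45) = -3.37*d^5 + 1.62*d^4 + 0.58*d^3 - 14.65*d^2 + 4.3*d - 0.54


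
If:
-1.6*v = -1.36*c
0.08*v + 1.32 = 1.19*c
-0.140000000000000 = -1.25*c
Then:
No Solution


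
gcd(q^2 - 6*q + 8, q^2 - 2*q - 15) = 1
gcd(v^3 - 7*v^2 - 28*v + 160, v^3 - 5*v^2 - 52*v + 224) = v^2 - 12*v + 32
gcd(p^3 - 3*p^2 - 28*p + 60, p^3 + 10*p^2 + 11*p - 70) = p^2 + 3*p - 10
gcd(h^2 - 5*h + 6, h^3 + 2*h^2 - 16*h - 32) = 1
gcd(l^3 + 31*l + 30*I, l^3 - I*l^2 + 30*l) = l^2 - I*l + 30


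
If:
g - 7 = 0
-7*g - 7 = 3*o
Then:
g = 7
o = -56/3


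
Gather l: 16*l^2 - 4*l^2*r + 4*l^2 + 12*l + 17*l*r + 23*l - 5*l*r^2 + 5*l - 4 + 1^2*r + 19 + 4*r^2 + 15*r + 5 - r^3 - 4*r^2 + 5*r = l^2*(20 - 4*r) + l*(-5*r^2 + 17*r + 40) - r^3 + 21*r + 20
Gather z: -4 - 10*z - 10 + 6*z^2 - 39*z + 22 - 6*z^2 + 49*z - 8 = 0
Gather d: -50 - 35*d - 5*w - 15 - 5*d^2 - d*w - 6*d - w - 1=-5*d^2 + d*(-w - 41) - 6*w - 66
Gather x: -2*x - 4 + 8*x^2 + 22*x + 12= 8*x^2 + 20*x + 8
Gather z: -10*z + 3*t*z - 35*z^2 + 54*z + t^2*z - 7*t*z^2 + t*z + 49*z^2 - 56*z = z^2*(14 - 7*t) + z*(t^2 + 4*t - 12)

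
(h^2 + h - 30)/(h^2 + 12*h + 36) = (h - 5)/(h + 6)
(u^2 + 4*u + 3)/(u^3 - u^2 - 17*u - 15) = 1/(u - 5)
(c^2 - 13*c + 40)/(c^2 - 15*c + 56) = (c - 5)/(c - 7)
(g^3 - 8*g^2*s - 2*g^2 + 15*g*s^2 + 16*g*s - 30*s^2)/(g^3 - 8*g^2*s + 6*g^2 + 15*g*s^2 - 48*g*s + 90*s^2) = (g - 2)/(g + 6)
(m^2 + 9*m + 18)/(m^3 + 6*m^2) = (m + 3)/m^2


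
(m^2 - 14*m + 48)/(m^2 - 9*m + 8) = (m - 6)/(m - 1)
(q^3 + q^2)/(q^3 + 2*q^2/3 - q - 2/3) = 3*q^2/(3*q^2 - q - 2)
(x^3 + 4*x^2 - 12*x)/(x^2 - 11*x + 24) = x*(x^2 + 4*x - 12)/(x^2 - 11*x + 24)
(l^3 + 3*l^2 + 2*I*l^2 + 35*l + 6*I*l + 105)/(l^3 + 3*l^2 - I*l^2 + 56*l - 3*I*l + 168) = (l - 5*I)/(l - 8*I)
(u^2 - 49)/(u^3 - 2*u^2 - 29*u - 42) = (u + 7)/(u^2 + 5*u + 6)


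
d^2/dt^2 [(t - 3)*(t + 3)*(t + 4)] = 6*t + 8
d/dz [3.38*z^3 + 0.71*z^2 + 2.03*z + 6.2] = 10.14*z^2 + 1.42*z + 2.03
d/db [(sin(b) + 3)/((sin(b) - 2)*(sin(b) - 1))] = (-6*sin(b) + cos(b)^2 + 10)*cos(b)/((sin(b) - 2)^2*(sin(b) - 1)^2)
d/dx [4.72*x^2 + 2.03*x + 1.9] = 9.44*x + 2.03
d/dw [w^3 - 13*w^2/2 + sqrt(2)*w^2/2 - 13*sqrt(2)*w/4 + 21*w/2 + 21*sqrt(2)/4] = 3*w^2 - 13*w + sqrt(2)*w - 13*sqrt(2)/4 + 21/2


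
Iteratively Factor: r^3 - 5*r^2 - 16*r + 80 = (r - 5)*(r^2 - 16) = (r - 5)*(r + 4)*(r - 4)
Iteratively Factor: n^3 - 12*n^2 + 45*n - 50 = (n - 5)*(n^2 - 7*n + 10) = (n - 5)*(n - 2)*(n - 5)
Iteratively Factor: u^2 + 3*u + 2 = (u + 1)*(u + 2)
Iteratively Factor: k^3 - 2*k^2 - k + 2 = (k - 2)*(k^2 - 1) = (k - 2)*(k - 1)*(k + 1)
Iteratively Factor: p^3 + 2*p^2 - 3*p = (p)*(p^2 + 2*p - 3) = p*(p - 1)*(p + 3)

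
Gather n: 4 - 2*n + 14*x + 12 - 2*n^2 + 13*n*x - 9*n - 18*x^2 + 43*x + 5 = -2*n^2 + n*(13*x - 11) - 18*x^2 + 57*x + 21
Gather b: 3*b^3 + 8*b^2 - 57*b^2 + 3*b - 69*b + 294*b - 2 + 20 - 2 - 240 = 3*b^3 - 49*b^2 + 228*b - 224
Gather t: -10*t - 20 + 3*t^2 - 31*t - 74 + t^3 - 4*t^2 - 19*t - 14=t^3 - t^2 - 60*t - 108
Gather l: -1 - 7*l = -7*l - 1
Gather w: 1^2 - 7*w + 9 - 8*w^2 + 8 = -8*w^2 - 7*w + 18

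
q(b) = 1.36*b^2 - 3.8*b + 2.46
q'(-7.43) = -24.01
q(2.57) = 1.68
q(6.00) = 28.62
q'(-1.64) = -8.26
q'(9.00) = 20.68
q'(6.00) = 12.52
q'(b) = 2.72*b - 3.8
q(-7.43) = 105.77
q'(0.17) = -3.34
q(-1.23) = 9.19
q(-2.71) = 22.75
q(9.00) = 78.42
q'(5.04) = 9.91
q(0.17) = 1.85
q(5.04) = 17.85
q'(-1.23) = -7.15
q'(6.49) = 13.85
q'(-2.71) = -11.17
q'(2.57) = 3.19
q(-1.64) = 12.35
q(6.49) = 35.08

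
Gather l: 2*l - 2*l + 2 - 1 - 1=0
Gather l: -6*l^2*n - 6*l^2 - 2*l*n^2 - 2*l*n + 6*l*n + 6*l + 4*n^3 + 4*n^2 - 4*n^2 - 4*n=l^2*(-6*n - 6) + l*(-2*n^2 + 4*n + 6) + 4*n^3 - 4*n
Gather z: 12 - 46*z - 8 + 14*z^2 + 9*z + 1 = 14*z^2 - 37*z + 5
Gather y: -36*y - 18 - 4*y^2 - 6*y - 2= -4*y^2 - 42*y - 20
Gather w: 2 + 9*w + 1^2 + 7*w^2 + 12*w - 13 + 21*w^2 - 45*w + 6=28*w^2 - 24*w - 4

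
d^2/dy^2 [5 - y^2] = -2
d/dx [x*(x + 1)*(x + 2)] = 3*x^2 + 6*x + 2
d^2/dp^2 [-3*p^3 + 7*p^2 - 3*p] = 14 - 18*p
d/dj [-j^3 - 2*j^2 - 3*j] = -3*j^2 - 4*j - 3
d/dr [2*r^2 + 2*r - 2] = 4*r + 2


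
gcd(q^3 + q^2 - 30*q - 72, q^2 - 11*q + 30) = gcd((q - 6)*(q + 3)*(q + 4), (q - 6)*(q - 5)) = q - 6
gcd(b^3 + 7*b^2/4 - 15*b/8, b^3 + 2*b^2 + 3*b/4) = b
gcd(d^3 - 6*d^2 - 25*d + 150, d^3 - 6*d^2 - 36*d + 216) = d - 6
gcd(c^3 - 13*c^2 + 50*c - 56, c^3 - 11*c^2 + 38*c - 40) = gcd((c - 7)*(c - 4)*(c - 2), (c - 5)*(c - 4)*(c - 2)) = c^2 - 6*c + 8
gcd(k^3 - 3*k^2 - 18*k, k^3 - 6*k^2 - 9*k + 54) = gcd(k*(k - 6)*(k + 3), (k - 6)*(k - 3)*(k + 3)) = k^2 - 3*k - 18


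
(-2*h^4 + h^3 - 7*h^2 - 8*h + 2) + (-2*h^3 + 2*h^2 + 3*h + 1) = -2*h^4 - h^3 - 5*h^2 - 5*h + 3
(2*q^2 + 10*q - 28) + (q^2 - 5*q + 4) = 3*q^2 + 5*q - 24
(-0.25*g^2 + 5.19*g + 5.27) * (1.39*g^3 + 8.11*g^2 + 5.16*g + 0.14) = -0.3475*g^5 + 5.1866*g^4 + 48.1262*g^3 + 69.4851*g^2 + 27.9198*g + 0.7378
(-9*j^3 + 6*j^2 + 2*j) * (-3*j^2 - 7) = 27*j^5 - 18*j^4 + 57*j^3 - 42*j^2 - 14*j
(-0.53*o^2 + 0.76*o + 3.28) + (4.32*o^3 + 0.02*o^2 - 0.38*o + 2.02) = 4.32*o^3 - 0.51*o^2 + 0.38*o + 5.3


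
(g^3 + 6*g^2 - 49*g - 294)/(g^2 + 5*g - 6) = (g^2 - 49)/(g - 1)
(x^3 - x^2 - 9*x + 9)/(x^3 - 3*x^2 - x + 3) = (x + 3)/(x + 1)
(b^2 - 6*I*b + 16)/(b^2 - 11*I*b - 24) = (b + 2*I)/(b - 3*I)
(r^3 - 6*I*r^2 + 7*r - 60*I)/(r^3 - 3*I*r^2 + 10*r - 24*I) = (r - 5*I)/(r - 2*I)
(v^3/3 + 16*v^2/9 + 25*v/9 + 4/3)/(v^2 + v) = v/3 + 13/9 + 4/(3*v)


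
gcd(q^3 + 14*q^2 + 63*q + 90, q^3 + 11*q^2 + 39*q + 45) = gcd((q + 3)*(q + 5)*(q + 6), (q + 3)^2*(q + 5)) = q^2 + 8*q + 15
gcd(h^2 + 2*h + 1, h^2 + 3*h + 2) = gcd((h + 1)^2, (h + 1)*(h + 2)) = h + 1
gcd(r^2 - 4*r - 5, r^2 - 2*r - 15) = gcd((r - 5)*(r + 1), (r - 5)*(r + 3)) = r - 5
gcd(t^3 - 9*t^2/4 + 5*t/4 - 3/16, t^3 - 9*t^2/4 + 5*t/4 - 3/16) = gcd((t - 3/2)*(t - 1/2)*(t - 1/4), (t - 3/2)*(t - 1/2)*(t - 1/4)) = t^3 - 9*t^2/4 + 5*t/4 - 3/16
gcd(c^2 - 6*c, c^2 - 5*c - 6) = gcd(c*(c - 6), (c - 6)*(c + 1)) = c - 6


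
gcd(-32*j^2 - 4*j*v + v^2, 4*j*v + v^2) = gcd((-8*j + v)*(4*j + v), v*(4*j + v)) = 4*j + v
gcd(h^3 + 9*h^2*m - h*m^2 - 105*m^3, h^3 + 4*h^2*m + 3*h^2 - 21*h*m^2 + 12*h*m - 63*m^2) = h^2 + 4*h*m - 21*m^2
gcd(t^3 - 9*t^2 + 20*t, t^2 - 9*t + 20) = t^2 - 9*t + 20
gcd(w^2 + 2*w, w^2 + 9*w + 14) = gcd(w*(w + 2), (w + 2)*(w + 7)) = w + 2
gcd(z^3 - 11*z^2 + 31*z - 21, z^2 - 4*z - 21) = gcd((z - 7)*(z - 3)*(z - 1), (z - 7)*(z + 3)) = z - 7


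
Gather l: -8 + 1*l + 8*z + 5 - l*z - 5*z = l*(1 - z) + 3*z - 3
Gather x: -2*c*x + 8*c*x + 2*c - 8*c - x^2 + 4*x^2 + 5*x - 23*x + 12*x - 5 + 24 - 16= -6*c + 3*x^2 + x*(6*c - 6) + 3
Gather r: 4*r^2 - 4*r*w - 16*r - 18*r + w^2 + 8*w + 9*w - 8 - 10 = 4*r^2 + r*(-4*w - 34) + w^2 + 17*w - 18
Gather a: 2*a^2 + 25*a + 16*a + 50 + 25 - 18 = 2*a^2 + 41*a + 57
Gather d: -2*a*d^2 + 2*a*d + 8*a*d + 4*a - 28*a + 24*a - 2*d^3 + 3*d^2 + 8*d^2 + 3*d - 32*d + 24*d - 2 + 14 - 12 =-2*d^3 + d^2*(11 - 2*a) + d*(10*a - 5)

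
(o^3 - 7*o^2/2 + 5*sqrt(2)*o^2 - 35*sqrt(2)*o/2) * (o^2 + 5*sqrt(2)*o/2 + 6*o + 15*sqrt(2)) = o^5 + 5*o^4/2 + 15*sqrt(2)*o^4/2 + 4*o^3 + 75*sqrt(2)*o^3/4 - 315*sqrt(2)*o^2/2 + 125*o^2/2 - 525*o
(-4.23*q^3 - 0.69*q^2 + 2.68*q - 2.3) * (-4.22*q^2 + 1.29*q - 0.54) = 17.8506*q^5 - 2.5449*q^4 - 9.9155*q^3 + 13.5358*q^2 - 4.4142*q + 1.242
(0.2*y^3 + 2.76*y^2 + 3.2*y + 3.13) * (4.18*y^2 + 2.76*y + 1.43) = 0.836*y^5 + 12.0888*y^4 + 21.2796*y^3 + 25.8622*y^2 + 13.2148*y + 4.4759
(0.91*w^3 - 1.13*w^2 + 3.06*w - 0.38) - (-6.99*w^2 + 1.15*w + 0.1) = 0.91*w^3 + 5.86*w^2 + 1.91*w - 0.48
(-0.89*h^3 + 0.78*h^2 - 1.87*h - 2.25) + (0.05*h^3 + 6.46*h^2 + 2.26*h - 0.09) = -0.84*h^3 + 7.24*h^2 + 0.39*h - 2.34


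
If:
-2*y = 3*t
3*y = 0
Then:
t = 0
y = 0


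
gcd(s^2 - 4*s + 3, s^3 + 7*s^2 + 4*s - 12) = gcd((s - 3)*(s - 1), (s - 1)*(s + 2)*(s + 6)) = s - 1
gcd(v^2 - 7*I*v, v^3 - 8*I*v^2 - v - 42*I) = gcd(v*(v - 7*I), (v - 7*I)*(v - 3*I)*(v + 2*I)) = v - 7*I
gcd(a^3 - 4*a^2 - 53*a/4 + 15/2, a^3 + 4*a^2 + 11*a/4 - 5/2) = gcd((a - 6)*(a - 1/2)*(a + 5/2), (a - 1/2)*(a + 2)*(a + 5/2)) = a^2 + 2*a - 5/4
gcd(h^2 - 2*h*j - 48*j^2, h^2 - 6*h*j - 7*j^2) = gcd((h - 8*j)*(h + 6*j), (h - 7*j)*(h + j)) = 1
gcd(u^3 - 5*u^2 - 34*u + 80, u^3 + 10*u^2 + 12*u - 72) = u - 2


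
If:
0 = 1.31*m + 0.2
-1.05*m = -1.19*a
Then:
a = -0.13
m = -0.15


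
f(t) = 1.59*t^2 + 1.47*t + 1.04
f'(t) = 3.18*t + 1.47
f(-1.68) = 3.06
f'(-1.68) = -3.87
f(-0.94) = 1.06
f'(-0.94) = -1.52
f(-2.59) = 7.90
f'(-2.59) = -6.77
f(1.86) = 9.27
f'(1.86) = 7.38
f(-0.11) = 0.90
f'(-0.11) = 1.12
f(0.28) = 1.58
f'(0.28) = 2.36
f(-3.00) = 10.94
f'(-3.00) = -8.07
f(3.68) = 27.98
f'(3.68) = 13.17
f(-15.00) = 336.74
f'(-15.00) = -46.23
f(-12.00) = 212.36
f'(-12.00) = -36.69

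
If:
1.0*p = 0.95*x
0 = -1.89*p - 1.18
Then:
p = -0.62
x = -0.66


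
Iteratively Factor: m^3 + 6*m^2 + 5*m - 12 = (m + 4)*(m^2 + 2*m - 3) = (m - 1)*(m + 4)*(m + 3)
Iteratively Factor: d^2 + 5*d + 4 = (d + 4)*(d + 1)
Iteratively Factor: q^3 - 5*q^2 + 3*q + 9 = (q + 1)*(q^2 - 6*q + 9) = (q - 3)*(q + 1)*(q - 3)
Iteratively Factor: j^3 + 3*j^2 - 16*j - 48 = (j + 3)*(j^2 - 16) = (j - 4)*(j + 3)*(j + 4)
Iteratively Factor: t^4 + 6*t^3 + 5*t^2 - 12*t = (t)*(t^3 + 6*t^2 + 5*t - 12) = t*(t + 4)*(t^2 + 2*t - 3) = t*(t + 3)*(t + 4)*(t - 1)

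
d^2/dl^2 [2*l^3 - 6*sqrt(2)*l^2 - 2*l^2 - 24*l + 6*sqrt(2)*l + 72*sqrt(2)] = 12*l - 12*sqrt(2) - 4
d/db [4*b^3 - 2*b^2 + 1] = 4*b*(3*b - 1)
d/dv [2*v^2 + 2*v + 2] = 4*v + 2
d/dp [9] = 0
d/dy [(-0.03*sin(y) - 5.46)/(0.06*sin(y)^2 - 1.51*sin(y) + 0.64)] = (0.0018*sin(y)^2 + 0.6552*sin(y) - 8.2638)*cos(y)/(0.0036*sin(y)^4 - 0.1812*sin(y)^3 + 2.3569*sin(y)^2 - 1.9328*sin(y) + 0.4096)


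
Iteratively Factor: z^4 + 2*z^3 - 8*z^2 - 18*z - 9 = (z + 3)*(z^3 - z^2 - 5*z - 3) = (z - 3)*(z + 3)*(z^2 + 2*z + 1) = (z - 3)*(z + 1)*(z + 3)*(z + 1)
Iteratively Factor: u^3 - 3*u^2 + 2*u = (u - 1)*(u^2 - 2*u) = (u - 2)*(u - 1)*(u)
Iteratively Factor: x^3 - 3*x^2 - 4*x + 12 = (x - 3)*(x^2 - 4) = (x - 3)*(x + 2)*(x - 2)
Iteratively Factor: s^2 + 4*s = (s)*(s + 4)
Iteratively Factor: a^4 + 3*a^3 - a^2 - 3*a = (a - 1)*(a^3 + 4*a^2 + 3*a) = a*(a - 1)*(a^2 + 4*a + 3) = a*(a - 1)*(a + 1)*(a + 3)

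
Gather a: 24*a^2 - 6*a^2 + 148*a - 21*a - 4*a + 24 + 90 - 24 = 18*a^2 + 123*a + 90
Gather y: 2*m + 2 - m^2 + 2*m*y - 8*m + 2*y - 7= -m^2 - 6*m + y*(2*m + 2) - 5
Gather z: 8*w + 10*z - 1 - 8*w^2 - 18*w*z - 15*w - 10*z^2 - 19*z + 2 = -8*w^2 - 7*w - 10*z^2 + z*(-18*w - 9) + 1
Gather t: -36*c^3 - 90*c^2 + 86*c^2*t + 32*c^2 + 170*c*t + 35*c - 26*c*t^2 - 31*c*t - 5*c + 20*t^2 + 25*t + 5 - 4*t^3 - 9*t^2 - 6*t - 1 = -36*c^3 - 58*c^2 + 30*c - 4*t^3 + t^2*(11 - 26*c) + t*(86*c^2 + 139*c + 19) + 4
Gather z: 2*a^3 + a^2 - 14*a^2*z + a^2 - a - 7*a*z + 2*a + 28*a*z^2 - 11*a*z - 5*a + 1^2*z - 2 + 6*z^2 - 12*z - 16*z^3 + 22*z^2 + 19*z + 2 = 2*a^3 + 2*a^2 - 4*a - 16*z^3 + z^2*(28*a + 28) + z*(-14*a^2 - 18*a + 8)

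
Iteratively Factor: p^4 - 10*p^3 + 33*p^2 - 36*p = (p)*(p^3 - 10*p^2 + 33*p - 36) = p*(p - 4)*(p^2 - 6*p + 9) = p*(p - 4)*(p - 3)*(p - 3)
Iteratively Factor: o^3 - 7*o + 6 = (o - 2)*(o^2 + 2*o - 3) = (o - 2)*(o - 1)*(o + 3)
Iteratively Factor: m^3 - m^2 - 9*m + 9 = (m - 1)*(m^2 - 9) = (m - 3)*(m - 1)*(m + 3)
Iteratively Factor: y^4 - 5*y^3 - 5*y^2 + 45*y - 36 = (y - 1)*(y^3 - 4*y^2 - 9*y + 36) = (y - 4)*(y - 1)*(y^2 - 9) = (y - 4)*(y - 1)*(y + 3)*(y - 3)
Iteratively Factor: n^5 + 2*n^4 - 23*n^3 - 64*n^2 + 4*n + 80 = (n + 2)*(n^4 - 23*n^2 - 18*n + 40) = (n + 2)*(n + 4)*(n^3 - 4*n^2 - 7*n + 10) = (n - 1)*(n + 2)*(n + 4)*(n^2 - 3*n - 10) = (n - 5)*(n - 1)*(n + 2)*(n + 4)*(n + 2)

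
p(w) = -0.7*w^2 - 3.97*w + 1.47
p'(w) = -1.4*w - 3.97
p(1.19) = -4.25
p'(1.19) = -5.64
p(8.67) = -85.57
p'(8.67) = -16.11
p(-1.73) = 6.24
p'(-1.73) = -1.55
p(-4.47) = 5.23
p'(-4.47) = 2.29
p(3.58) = -21.71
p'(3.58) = -8.98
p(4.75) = -33.18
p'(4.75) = -10.62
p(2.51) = -12.90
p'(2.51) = -7.48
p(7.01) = -60.76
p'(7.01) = -13.78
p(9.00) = -90.96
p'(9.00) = -16.57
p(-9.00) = -19.50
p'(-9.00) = 8.63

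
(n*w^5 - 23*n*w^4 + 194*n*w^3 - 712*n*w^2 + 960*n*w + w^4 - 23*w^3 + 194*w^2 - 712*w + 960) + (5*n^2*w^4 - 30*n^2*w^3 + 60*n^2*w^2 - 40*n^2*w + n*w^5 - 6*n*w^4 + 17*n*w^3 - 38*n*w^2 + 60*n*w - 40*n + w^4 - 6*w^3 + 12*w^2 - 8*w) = 5*n^2*w^4 - 30*n^2*w^3 + 60*n^2*w^2 - 40*n^2*w + 2*n*w^5 - 29*n*w^4 + 211*n*w^3 - 750*n*w^2 + 1020*n*w - 40*n + 2*w^4 - 29*w^3 + 206*w^2 - 720*w + 960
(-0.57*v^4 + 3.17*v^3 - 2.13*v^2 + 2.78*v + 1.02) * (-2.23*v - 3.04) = 1.2711*v^5 - 5.3363*v^4 - 4.8869*v^3 + 0.2758*v^2 - 10.7258*v - 3.1008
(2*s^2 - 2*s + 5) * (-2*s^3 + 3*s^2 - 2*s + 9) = -4*s^5 + 10*s^4 - 20*s^3 + 37*s^2 - 28*s + 45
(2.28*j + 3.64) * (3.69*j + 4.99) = 8.4132*j^2 + 24.8088*j + 18.1636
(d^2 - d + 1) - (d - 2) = d^2 - 2*d + 3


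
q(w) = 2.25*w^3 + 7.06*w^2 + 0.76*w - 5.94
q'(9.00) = 674.59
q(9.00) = 2213.01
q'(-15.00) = 1307.71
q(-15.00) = -6022.59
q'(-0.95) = -6.56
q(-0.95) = -2.22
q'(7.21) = 453.46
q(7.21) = 1209.86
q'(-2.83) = 14.86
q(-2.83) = -2.54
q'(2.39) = 73.06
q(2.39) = 66.92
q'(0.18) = 3.52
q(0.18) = -5.56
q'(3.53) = 134.71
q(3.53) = 183.69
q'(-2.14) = 1.46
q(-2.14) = 2.71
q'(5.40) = 273.84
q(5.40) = 558.33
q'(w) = 6.75*w^2 + 14.12*w + 0.76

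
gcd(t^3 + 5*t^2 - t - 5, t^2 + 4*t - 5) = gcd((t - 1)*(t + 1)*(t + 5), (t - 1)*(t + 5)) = t^2 + 4*t - 5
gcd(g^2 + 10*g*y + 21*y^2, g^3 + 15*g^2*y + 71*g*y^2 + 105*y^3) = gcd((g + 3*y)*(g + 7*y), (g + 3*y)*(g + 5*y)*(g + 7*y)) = g^2 + 10*g*y + 21*y^2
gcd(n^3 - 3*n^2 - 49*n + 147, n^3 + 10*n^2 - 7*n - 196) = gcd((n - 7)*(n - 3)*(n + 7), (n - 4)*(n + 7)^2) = n + 7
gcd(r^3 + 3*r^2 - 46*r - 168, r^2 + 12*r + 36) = r + 6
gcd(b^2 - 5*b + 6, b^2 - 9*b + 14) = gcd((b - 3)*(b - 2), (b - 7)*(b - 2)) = b - 2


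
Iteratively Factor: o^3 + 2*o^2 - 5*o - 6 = (o - 2)*(o^2 + 4*o + 3) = (o - 2)*(o + 3)*(o + 1)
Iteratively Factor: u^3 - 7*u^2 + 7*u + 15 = (u + 1)*(u^2 - 8*u + 15) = (u - 5)*(u + 1)*(u - 3)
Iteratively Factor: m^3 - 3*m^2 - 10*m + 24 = (m - 4)*(m^2 + m - 6) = (m - 4)*(m + 3)*(m - 2)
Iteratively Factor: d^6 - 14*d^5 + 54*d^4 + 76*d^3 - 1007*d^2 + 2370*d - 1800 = (d - 5)*(d^5 - 9*d^4 + 9*d^3 + 121*d^2 - 402*d + 360) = (d - 5)*(d - 3)*(d^4 - 6*d^3 - 9*d^2 + 94*d - 120) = (d - 5)*(d - 3)^2*(d^3 - 3*d^2 - 18*d + 40) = (d - 5)*(d - 3)^2*(d - 2)*(d^2 - d - 20) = (d - 5)*(d - 3)^2*(d - 2)*(d + 4)*(d - 5)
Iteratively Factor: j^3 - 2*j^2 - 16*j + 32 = (j + 4)*(j^2 - 6*j + 8) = (j - 2)*(j + 4)*(j - 4)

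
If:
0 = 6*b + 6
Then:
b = -1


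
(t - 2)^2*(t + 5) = t^3 + t^2 - 16*t + 20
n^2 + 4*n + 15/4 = (n + 3/2)*(n + 5/2)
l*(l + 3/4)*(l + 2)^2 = l^4 + 19*l^3/4 + 7*l^2 + 3*l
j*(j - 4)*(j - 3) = j^3 - 7*j^2 + 12*j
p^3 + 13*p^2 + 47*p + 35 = (p + 1)*(p + 5)*(p + 7)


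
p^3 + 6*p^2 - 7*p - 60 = (p - 3)*(p + 4)*(p + 5)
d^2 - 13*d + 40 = (d - 8)*(d - 5)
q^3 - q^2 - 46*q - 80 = (q - 8)*(q + 2)*(q + 5)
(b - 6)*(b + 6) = b^2 - 36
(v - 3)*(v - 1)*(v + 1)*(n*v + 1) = n*v^4 - 3*n*v^3 - n*v^2 + 3*n*v + v^3 - 3*v^2 - v + 3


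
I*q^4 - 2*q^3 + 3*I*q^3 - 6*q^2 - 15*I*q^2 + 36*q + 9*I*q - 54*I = (q - 3)*(q + 6)*(q + 3*I)*(I*q + 1)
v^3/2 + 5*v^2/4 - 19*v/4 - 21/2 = (v/2 + 1)*(v - 3)*(v + 7/2)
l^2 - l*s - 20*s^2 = (l - 5*s)*(l + 4*s)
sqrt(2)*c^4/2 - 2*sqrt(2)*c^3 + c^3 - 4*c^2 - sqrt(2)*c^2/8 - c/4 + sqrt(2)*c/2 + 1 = (c - 4)*(c - 1/2)*(c + 1/2)*(sqrt(2)*c/2 + 1)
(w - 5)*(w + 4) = w^2 - w - 20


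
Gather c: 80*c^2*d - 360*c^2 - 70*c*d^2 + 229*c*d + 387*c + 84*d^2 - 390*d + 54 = c^2*(80*d - 360) + c*(-70*d^2 + 229*d + 387) + 84*d^2 - 390*d + 54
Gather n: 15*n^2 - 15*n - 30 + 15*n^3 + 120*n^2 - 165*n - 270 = 15*n^3 + 135*n^2 - 180*n - 300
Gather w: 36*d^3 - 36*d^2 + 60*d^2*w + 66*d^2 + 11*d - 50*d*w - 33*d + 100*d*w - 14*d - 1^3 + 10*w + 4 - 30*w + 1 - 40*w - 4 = 36*d^3 + 30*d^2 - 36*d + w*(60*d^2 + 50*d - 60)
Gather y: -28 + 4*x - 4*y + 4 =4*x - 4*y - 24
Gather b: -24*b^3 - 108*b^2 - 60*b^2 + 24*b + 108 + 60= -24*b^3 - 168*b^2 + 24*b + 168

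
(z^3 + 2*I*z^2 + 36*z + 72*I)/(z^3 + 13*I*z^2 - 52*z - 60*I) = (z - 6*I)/(z + 5*I)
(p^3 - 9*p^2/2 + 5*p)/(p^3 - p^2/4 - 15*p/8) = 4*(-2*p^2 + 9*p - 10)/(-8*p^2 + 2*p + 15)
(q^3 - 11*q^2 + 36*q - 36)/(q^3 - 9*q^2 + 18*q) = (q - 2)/q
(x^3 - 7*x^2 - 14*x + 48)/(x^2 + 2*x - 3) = (x^2 - 10*x + 16)/(x - 1)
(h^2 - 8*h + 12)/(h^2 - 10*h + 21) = (h^2 - 8*h + 12)/(h^2 - 10*h + 21)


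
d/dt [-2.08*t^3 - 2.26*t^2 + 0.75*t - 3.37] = -6.24*t^2 - 4.52*t + 0.75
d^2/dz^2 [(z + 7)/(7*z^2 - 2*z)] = 14*(7*z^3 + 147*z^2 - 42*z + 4)/(z^3*(343*z^3 - 294*z^2 + 84*z - 8))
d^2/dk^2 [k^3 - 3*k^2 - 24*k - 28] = 6*k - 6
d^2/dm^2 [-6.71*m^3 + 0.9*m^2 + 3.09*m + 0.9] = 1.8 - 40.26*m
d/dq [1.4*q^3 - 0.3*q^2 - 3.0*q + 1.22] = 4.2*q^2 - 0.6*q - 3.0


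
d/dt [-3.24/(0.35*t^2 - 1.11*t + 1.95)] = (2.268*t - 3.5964)/(0.35*t^2 - 1.11*t + 1.95)^2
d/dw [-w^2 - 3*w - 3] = -2*w - 3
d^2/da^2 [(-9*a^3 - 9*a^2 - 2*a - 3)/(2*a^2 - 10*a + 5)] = 2*(-998*a^3 + 1584*a^2 - 435*a - 595)/(8*a^6 - 120*a^5 + 660*a^4 - 1600*a^3 + 1650*a^2 - 750*a + 125)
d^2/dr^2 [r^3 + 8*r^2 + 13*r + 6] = 6*r + 16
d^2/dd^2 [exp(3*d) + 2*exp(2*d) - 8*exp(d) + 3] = (9*exp(2*d) + 8*exp(d) - 8)*exp(d)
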